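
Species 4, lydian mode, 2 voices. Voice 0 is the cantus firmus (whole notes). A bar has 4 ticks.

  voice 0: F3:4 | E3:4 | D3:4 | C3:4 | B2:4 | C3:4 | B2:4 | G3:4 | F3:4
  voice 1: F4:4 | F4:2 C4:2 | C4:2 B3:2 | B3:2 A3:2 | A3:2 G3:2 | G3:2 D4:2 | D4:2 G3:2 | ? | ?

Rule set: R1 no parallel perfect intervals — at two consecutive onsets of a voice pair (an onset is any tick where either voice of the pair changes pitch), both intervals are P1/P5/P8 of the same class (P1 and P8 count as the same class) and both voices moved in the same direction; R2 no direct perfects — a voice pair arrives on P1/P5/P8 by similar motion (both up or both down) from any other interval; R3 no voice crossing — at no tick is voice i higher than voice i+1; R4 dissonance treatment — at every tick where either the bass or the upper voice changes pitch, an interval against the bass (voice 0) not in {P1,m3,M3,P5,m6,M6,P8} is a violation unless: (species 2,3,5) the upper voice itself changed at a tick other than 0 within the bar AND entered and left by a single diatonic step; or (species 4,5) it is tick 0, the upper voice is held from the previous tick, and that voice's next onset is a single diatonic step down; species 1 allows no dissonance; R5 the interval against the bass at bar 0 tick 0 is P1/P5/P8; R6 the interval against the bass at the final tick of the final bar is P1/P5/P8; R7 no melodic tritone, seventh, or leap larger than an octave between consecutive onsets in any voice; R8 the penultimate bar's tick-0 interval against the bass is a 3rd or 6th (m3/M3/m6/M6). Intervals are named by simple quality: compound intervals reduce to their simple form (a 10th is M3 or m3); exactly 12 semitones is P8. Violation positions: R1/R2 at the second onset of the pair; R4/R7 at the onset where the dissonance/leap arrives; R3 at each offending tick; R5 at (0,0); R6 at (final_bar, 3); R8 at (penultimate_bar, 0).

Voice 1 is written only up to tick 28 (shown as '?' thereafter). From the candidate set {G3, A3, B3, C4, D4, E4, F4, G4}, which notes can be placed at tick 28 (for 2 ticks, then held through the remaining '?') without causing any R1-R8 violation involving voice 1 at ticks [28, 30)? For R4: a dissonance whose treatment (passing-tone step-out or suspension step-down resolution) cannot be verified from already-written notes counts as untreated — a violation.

G3: violates R8
A3: violates R4,R8
B3: legal
C4: violates R4,R8
D4: violates R2,R8
E4: legal
F4: violates R4,R7,R8
G4: violates R2,R8

{B3, E4}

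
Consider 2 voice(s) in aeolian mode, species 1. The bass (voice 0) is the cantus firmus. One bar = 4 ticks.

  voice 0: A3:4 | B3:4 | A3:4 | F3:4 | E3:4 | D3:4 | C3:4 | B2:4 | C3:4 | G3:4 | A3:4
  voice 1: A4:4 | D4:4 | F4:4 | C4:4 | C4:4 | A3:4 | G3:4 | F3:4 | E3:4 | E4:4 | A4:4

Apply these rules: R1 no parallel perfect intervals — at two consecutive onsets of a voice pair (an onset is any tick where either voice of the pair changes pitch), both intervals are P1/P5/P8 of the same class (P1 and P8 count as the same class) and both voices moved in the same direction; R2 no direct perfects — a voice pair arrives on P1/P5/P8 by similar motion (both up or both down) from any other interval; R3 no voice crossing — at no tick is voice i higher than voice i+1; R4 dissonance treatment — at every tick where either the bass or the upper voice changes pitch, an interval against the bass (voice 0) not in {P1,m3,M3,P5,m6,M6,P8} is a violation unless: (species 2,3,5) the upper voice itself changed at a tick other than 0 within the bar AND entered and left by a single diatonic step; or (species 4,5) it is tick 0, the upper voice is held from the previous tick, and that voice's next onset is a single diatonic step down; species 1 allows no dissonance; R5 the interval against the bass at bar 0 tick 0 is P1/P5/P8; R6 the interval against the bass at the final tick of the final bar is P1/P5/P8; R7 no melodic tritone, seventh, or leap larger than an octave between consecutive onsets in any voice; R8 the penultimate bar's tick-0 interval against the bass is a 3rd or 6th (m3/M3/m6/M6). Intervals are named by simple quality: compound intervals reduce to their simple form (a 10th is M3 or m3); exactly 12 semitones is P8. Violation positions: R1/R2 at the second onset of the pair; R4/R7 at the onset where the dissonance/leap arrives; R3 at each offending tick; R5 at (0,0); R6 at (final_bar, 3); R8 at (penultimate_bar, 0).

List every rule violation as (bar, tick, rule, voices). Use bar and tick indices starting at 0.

bar 0: v0=A3 v1=A4 downbeat P8
bar 1: v0=B3 v1=D4 downbeat m3
bar 2: v0=A3 v1=F4 downbeat m6
bar 3: v0=F3 v1=C4 downbeat P5
bar 4: v0=E3 v1=C4 downbeat m6
bar 5: v0=D3 v1=A3 downbeat P5
bar 6: v0=C3 v1=G3 downbeat P5
bar 7: v0=B2 v1=F3 downbeat TT
bar 8: v0=C3 v1=E3 downbeat M3
bar 9: v0=G3 v1=E4 downbeat M6
bar 10: v0=A3 v1=A4 downbeat P8
  -> R2 @ bar 3 tick 0 v(0, 1): A3/F4 m6 -> F3/C4 P5 similar
  -> R2 @ bar 5 tick 0 v(0, 1): E3/C4 m6 -> D3/A3 P5 similar
  -> R1 @ bar 6 tick 0 v(0, 1): D3/A3 P5 -> C3/G3 P5 similar
  -> R4 @ bar 7 tick 0 v(0, 1): B2/F3 TT untreated
  -> R2 @ bar 10 tick 0 v(0, 1): G3/E4 M6 -> A3/A4 P8 similar

(3, 0, R2, (0, 1))
(5, 0, R2, (0, 1))
(6, 0, R1, (0, 1))
(7, 0, R4, (0, 1))
(10, 0, R2, (0, 1))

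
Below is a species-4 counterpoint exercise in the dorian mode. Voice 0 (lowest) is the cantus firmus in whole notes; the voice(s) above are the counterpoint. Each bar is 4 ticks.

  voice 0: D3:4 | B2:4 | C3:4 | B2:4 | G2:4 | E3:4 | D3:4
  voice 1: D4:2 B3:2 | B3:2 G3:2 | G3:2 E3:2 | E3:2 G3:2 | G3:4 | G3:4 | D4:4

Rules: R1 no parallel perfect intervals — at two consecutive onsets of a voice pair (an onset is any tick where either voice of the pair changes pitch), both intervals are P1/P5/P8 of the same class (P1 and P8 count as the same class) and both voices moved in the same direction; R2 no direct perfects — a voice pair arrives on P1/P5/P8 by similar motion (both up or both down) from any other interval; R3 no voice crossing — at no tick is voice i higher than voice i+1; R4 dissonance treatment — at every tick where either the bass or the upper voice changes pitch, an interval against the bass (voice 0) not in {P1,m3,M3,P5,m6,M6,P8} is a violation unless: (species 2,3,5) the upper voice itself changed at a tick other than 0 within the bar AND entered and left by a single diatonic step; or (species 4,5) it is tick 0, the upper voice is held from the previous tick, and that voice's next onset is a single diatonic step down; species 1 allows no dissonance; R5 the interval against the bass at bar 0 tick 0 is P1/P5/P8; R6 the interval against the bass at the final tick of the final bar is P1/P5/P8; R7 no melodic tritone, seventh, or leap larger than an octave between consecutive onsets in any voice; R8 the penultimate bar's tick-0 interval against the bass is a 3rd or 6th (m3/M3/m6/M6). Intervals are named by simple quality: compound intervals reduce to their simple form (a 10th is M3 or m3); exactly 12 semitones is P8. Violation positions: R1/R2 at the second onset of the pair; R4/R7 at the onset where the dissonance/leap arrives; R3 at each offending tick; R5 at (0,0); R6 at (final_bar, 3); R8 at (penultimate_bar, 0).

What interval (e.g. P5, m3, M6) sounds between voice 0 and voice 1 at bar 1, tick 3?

voice 0=B2 voice 1=G3 -> m6

m6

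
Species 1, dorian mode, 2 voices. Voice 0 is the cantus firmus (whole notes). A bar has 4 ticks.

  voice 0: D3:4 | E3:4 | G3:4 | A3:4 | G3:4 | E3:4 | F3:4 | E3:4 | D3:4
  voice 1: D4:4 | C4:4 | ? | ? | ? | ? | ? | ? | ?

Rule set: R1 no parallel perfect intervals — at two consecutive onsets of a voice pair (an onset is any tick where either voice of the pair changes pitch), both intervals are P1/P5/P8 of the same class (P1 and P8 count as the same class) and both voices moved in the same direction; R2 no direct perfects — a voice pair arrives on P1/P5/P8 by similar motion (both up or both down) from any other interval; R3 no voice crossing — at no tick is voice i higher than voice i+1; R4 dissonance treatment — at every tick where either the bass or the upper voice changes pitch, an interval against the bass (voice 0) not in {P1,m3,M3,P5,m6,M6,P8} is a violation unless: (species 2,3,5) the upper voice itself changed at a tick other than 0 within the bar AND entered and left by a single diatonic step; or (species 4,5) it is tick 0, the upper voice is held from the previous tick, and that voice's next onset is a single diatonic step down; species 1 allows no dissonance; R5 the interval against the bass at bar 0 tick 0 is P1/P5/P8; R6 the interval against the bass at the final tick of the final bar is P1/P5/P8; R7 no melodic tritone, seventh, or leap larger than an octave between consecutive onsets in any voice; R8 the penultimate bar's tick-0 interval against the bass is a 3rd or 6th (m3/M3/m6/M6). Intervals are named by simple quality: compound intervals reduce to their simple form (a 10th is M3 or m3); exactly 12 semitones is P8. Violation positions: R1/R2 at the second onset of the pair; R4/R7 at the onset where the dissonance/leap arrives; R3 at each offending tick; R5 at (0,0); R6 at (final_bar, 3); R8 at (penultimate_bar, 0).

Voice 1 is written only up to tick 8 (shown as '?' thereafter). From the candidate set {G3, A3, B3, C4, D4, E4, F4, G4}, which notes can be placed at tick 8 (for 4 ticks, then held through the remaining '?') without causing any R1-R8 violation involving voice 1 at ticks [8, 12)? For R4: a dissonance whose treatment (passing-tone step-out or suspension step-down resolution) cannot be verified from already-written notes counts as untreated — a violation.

{B3, E4, G3}

G3: legal
A3: violates R4
B3: legal
C4: violates R4
D4: violates R2
E4: legal
F4: violates R4
G4: violates R2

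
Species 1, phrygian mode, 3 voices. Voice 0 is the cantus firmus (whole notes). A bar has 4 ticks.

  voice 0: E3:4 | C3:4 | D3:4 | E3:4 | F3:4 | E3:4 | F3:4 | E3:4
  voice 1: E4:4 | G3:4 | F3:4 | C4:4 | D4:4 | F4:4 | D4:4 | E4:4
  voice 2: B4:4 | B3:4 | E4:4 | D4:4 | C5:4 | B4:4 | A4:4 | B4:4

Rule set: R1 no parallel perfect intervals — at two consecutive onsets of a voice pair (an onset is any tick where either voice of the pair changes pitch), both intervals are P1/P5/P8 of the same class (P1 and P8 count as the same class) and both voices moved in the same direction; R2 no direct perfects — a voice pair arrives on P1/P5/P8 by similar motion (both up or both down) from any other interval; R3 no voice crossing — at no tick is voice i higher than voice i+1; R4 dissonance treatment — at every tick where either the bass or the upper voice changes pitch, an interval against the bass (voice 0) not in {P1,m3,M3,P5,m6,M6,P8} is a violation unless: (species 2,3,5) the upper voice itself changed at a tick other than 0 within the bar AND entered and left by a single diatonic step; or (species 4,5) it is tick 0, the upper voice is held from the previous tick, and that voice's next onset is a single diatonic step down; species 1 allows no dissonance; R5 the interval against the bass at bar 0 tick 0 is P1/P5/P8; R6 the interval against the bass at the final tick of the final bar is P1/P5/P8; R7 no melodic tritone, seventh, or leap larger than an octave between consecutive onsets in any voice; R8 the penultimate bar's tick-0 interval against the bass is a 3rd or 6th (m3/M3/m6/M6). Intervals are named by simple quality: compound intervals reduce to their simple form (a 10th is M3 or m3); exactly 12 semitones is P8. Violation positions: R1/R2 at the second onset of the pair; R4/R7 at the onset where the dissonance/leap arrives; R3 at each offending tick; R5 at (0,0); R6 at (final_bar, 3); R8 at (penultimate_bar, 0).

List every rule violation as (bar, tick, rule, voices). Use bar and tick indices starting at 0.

(1, 0, R2, (0, 1))
(1, 0, R4, (0, 2))
(2, 0, R4, (0, 2))
(3, 0, R4, (0, 2))
(4, 0, R2, (0, 2))
(4, 0, R7, (2,))
(5, 0, R1, (0, 2))
(5, 0, R4, (0, 1))
(6, 0, R2, (1, 2))
(7, 0, R1, (1, 2))

bar 0: v0=E3 v1=E4 v2=B4 downbeat P5
bar 1: v0=C3 v1=G3 v2=B3 downbeat M7
bar 2: v0=D3 v1=F3 v2=E4 downbeat M2
bar 3: v0=E3 v1=C4 v2=D4 downbeat m7
bar 4: v0=F3 v1=D4 v2=C5 downbeat P5
bar 5: v0=E3 v1=F4 v2=B4 downbeat P5
bar 6: v0=F3 v1=D4 v2=A4 downbeat M3
bar 7: v0=E3 v1=E4 v2=B4 downbeat P5
  -> R2 @ bar 1 tick 0 v(0, 1): E3/E4 P8 -> C3/G3 P5 similar
  -> R4 @ bar 1 tick 0 v(0, 2): C3/B3 M7 untreated
  -> R4 @ bar 2 tick 0 v(0, 2): D3/E4 M2 untreated
  -> R4 @ bar 3 tick 0 v(0, 2): E3/D4 m7 untreated
  -> R2 @ bar 4 tick 0 v(0, 2): E3/D4 m7 -> F3/C5 P5 similar
  -> R7 @ bar 4 tick 0 v(2,): D4->C5 leap 10st
  -> R1 @ bar 5 tick 0 v(0, 2): F3/C5 P5 -> E3/B4 P5 similar
  -> R4 @ bar 5 tick 0 v(0, 1): E3/F4 m2 untreated
  -> R2 @ bar 6 tick 0 v(1, 2): F4/B4 TT -> D4/A4 P5 similar
  -> R1 @ bar 7 tick 0 v(1, 2): D4/A4 P5 -> E4/B4 P5 similar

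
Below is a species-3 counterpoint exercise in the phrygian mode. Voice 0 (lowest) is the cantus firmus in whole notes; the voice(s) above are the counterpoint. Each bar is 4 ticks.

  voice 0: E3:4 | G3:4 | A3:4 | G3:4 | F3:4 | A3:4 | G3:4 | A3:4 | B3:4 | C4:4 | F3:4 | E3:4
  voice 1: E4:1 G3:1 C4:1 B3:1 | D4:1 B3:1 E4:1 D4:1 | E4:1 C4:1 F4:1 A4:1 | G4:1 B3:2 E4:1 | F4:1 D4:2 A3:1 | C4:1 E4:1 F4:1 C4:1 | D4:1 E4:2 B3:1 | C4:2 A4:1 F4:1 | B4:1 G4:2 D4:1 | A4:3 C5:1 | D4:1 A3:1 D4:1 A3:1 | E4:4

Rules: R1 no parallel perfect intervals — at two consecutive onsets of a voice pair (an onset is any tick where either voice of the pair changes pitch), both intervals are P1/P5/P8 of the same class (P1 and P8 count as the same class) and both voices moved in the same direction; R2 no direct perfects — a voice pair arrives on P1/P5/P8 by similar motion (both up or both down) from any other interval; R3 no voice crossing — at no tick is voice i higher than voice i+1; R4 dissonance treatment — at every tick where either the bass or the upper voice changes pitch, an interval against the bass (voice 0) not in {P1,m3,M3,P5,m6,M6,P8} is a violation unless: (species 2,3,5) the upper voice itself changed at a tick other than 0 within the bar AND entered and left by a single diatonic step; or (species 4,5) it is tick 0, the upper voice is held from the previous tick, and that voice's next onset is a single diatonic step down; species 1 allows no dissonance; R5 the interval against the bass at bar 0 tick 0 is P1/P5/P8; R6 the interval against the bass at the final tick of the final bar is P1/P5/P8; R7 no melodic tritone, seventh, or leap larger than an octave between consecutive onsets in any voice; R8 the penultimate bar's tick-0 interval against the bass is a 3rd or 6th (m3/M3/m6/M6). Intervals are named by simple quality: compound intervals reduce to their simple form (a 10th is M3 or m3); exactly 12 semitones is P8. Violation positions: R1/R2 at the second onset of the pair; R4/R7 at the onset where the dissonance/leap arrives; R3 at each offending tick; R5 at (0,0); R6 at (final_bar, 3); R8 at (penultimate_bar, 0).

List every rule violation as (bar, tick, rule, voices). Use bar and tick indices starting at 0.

bar 0: v0=E3 v1=E4 downbeat P8
bar 1: v0=G3 v1=D4 downbeat P5
bar 2: v0=A3 v1=E4 downbeat P5
bar 3: v0=G3 v1=G4 downbeat P8
bar 4: v0=F3 v1=F4 downbeat P8
bar 5: v0=A3 v1=C4 downbeat m3
bar 6: v0=G3 v1=D4 downbeat P5
bar 7: v0=A3 v1=C4 downbeat m3
bar 8: v0=B3 v1=B4 downbeat P8
bar 9: v0=C4 v1=A4 downbeat M6
bar 10: v0=F3 v1=D4 downbeat M6
bar 11: v0=E3 v1=E4 downbeat P8
  -> R1 @ bar 1 tick 0 v(0, 1): E3/B3 P5 -> G3/D4 P5 similar
  -> R1 @ bar 2 tick 0 v(0, 1): G3/D4 P5 -> A3/E4 P5 similar
  -> R1 @ bar 3 tick 0 v(0, 1): A3/A4 P8 -> G3/G4 P8 similar
  -> R2 @ bar 8 tick 0 v(0, 1): A3/F4 m6 -> B3/B4 P8 similar
  -> R7 @ bar 8 tick 0 v(1,): F4->B4 leap 6st
  -> R7 @ bar 10 tick 0 v(1,): C5->D4 leap 10st

(1, 0, R1, (0, 1))
(2, 0, R1, (0, 1))
(3, 0, R1, (0, 1))
(8, 0, R2, (0, 1))
(8, 0, R7, (1,))
(10, 0, R7, (1,))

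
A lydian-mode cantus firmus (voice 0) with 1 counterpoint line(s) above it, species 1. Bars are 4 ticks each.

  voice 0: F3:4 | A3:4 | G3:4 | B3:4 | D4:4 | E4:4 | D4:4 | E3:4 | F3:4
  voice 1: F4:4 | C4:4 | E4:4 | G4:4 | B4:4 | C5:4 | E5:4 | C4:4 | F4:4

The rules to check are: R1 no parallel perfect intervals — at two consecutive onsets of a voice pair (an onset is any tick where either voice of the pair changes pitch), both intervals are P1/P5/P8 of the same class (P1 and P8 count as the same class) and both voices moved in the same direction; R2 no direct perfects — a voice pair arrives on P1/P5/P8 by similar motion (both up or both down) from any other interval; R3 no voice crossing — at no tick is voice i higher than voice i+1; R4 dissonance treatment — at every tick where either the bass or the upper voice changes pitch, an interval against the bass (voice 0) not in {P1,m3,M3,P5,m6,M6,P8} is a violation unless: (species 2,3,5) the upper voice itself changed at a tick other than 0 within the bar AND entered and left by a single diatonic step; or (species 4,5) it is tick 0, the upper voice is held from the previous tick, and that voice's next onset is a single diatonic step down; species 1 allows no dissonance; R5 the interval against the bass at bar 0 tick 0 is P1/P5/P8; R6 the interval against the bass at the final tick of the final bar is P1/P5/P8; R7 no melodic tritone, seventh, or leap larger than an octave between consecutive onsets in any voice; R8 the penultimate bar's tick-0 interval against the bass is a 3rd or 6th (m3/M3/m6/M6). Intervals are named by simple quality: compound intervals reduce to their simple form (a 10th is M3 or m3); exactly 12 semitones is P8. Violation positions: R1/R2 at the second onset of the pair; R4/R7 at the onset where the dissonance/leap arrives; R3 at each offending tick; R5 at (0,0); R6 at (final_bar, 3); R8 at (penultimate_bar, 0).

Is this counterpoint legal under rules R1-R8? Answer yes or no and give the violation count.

No (4 violations)

bar 0: v0=F3 v1=F4 (P8)
bar 1: v0=A3 v1=C4 (m3)
bar 2: v0=G3 v1=E4 (M6)
bar 3: v0=B3 v1=G4 (m6)
bar 4: v0=D4 v1=B4 (M6)
bar 5: v0=E4 v1=C5 (m6)
bar 6: v0=D4 v1=E5 (M2)
bar 7: v0=E3 v1=C4 (m6)
bar 8: v0=F3 v1=F4 (P8)
  R4 @ bar6.0: D4/E5 M2 untreated
  R7 @ bar7.0: D4->E3 leap 10st
  R7 @ bar7.0: E5->C4 leap 16st
  R2 @ bar8.0: E3/C4 m6 -> F3/F4 P8 similar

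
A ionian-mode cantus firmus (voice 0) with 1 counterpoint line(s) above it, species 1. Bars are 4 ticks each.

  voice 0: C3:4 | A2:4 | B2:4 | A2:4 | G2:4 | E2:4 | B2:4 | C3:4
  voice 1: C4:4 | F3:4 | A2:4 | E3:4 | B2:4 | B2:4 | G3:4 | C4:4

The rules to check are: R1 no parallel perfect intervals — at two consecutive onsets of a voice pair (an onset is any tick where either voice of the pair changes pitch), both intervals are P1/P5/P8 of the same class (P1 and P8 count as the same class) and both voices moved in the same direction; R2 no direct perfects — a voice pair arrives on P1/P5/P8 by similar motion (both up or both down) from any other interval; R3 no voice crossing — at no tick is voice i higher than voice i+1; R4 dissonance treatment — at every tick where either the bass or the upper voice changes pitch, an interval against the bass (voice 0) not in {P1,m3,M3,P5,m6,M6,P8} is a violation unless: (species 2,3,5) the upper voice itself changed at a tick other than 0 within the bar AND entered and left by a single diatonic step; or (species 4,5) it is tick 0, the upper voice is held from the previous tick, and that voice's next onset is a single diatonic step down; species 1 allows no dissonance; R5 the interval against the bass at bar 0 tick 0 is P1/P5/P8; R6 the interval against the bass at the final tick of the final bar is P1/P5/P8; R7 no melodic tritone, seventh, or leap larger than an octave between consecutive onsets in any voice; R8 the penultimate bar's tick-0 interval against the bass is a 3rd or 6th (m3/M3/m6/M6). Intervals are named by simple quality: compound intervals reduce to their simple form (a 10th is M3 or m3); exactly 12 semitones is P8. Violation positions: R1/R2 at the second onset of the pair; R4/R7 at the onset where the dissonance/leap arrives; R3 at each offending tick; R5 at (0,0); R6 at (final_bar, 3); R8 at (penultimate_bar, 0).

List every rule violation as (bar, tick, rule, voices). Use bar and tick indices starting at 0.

bar 0: v0=C3 v1=C4 downbeat P8
bar 1: v0=A2 v1=F3 downbeat m6
bar 2: v0=B2 v1=A2 downbeat M2
bar 3: v0=A2 v1=E3 downbeat P5
bar 4: v0=G2 v1=B2 downbeat M3
bar 5: v0=E2 v1=B2 downbeat P5
bar 6: v0=B2 v1=G3 downbeat m6
bar 7: v0=C3 v1=C4 downbeat P8
  -> R3 @ bar 2 tick 0 v(0, 1): B2 above A2
  -> R4 @ bar 2 tick 0 v(0, 1): B2/A2 M2 untreated
  -> R3 @ bar 2 tick 1 v(0, 1): B2 above A2
  -> R3 @ bar 2 tick 2 v(0, 1): B2 above A2
  -> R3 @ bar 2 tick 3 v(0, 1): B2 above A2
  -> R2 @ bar 7 tick 0 v(0, 1): B2/G3 m6 -> C3/C4 P8 similar

(2, 0, R3, (0, 1))
(2, 0, R4, (0, 1))
(2, 1, R3, (0, 1))
(2, 2, R3, (0, 1))
(2, 3, R3, (0, 1))
(7, 0, R2, (0, 1))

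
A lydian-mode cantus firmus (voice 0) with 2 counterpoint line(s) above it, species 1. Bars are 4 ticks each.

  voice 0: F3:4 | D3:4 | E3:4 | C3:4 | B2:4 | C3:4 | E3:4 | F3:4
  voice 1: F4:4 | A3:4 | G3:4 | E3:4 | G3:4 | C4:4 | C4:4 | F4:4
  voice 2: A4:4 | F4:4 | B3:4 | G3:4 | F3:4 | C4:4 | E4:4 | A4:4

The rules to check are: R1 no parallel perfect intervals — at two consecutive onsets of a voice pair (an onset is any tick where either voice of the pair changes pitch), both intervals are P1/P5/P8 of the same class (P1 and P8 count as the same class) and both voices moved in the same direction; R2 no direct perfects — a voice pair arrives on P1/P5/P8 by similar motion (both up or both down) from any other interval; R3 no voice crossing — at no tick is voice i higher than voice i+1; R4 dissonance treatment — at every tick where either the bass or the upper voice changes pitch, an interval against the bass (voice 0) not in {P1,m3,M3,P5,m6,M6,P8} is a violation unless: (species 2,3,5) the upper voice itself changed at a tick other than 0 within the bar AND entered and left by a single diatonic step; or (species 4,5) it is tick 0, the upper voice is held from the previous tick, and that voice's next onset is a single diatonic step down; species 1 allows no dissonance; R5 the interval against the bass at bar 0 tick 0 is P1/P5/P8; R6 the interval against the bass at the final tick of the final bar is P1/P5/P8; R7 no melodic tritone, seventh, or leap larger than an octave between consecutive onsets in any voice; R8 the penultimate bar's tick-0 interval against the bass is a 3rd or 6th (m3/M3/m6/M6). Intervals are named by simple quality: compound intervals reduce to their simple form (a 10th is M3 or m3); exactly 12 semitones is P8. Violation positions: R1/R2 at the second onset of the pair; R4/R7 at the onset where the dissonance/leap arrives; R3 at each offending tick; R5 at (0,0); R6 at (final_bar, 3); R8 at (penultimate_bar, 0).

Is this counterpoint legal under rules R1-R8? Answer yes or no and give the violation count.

No (16 violations)

bar 0: v0=F3 v1=F4 v2=A4 (M3)
bar 1: v0=D3 v1=A3 v2=F4 (m3)
bar 2: v0=E3 v1=G3 v2=B3 (P5)
bar 3: v0=C3 v1=E3 v2=G3 (P5)
bar 4: v0=B2 v1=G3 v2=F3 (TT)
bar 5: v0=C3 v1=C4 v2=C4 (P8)
bar 6: v0=E3 v1=C4 v2=E4 (P8)
bar 7: v0=F3 v1=F4 v2=A4 (M3)
  R5 @ bar0.0: opens on M3
  R2 @ bar1.0: F3/F4 P8 -> D3/A3 P5 similar
  R7 @ bar2.0: F4->B3 leap 6st
  R1 @ bar3.0: E3/B3 P5 -> C3/G3 P5 similar
  R3 @ bar4.0: G3 above F3
  R4 @ bar4.0: B2/F3 TT untreated
  R3 @ bar4.1: G3 above F3
  R3 @ bar4.2: G3 above F3
  R3 @ bar4.3: G3 above F3
  R2 @ bar5.0: B2/G3 m6 -> C3/C4 P8 similar
  R2 @ bar5.0: B2/F3 TT -> C3/C4 P8 similar
  R2 @ bar5.0: G3/F3 M2 -> C4/C4 P1 similar
  R1 @ bar6.0: C3/C4 P8 -> E3/E4 P8 similar
  R8 @ bar6.0: penult P8 not 3rd/6th
  R2 @ bar7.0: E3/C4 m6 -> F3/F4 P8 similar
  R6 @ bar7.3: closes on M3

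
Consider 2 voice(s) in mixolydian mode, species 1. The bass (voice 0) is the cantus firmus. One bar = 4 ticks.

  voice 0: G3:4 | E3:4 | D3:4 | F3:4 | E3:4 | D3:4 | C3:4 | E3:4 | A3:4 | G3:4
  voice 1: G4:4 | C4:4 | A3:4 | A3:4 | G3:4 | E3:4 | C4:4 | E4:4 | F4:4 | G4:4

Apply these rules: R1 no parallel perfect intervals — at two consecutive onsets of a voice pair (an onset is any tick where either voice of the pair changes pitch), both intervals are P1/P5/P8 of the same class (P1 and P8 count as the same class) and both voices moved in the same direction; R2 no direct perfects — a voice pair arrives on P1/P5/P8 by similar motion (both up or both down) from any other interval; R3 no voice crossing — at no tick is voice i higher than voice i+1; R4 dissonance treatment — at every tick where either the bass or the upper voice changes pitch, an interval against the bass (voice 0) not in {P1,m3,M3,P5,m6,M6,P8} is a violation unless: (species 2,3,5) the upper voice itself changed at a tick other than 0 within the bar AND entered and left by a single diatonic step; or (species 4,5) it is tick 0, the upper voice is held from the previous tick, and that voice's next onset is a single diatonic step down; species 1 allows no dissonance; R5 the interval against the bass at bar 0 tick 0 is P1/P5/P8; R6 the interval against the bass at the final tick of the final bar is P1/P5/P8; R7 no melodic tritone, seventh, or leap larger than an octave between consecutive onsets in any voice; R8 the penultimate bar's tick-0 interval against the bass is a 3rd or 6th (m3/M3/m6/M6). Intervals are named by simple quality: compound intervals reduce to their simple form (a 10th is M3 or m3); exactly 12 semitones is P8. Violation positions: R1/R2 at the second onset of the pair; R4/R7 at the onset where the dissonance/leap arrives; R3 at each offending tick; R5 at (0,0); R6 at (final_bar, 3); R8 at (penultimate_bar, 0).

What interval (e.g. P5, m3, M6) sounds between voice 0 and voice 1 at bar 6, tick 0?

voice 0=C3 voice 1=C4 -> P8

P8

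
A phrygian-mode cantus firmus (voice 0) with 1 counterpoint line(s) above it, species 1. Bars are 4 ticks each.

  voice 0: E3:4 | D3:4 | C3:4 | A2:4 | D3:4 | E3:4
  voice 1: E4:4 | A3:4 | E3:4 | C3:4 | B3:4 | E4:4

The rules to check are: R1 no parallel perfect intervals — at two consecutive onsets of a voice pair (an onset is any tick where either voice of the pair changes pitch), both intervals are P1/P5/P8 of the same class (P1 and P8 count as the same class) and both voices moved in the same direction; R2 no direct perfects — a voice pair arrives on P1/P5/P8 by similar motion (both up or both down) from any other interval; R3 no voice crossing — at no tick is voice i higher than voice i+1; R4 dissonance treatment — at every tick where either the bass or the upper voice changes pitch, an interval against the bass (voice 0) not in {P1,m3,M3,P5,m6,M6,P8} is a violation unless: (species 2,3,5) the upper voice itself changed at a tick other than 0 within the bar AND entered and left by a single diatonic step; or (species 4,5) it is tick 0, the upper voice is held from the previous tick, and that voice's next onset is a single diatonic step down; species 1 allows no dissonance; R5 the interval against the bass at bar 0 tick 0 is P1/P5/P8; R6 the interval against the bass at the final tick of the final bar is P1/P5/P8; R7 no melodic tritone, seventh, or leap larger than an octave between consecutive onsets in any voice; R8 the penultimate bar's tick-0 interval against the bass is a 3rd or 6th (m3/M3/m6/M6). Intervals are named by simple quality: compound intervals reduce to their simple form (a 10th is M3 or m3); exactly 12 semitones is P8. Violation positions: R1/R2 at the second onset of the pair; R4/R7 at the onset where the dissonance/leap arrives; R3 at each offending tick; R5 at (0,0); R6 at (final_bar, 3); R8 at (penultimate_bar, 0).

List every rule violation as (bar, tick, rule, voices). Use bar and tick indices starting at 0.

bar 0: v0=E3 v1=E4 downbeat P8
bar 1: v0=D3 v1=A3 downbeat P5
bar 2: v0=C3 v1=E3 downbeat M3
bar 3: v0=A2 v1=C3 downbeat m3
bar 4: v0=D3 v1=B3 downbeat M6
bar 5: v0=E3 v1=E4 downbeat P8
  -> R2 @ bar 1 tick 0 v(0, 1): E3/E4 P8 -> D3/A3 P5 similar
  -> R7 @ bar 4 tick 0 v(1,): C3->B3 leap 11st
  -> R2 @ bar 5 tick 0 v(0, 1): D3/B3 M6 -> E3/E4 P8 similar

(1, 0, R2, (0, 1))
(4, 0, R7, (1,))
(5, 0, R2, (0, 1))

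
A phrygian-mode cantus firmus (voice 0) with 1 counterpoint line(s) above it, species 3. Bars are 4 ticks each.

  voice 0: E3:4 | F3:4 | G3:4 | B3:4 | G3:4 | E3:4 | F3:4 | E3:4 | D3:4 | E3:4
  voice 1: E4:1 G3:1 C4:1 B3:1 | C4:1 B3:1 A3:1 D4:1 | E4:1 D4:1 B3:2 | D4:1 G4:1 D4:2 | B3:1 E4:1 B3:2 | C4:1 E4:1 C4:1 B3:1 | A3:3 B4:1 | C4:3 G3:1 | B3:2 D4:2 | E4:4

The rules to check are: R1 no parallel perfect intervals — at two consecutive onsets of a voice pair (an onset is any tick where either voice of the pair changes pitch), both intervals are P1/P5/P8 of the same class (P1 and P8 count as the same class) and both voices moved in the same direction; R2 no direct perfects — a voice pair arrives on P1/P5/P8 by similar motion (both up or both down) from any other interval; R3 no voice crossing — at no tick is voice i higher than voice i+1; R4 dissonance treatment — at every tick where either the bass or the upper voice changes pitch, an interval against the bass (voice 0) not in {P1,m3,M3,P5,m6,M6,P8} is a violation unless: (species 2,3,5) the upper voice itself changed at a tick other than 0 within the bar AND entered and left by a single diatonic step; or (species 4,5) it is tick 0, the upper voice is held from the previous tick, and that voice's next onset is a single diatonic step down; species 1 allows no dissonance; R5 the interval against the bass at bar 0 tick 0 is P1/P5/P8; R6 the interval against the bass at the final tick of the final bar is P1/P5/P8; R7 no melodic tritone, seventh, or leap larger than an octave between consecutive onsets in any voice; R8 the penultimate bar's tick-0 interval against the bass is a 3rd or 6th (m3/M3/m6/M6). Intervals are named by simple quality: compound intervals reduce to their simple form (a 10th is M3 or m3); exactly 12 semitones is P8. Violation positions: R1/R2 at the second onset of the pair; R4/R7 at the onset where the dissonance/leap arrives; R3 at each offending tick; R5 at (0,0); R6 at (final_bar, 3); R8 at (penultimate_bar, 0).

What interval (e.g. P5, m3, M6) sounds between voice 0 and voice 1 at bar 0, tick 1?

m3

voice 0=E3 voice 1=G3 -> m3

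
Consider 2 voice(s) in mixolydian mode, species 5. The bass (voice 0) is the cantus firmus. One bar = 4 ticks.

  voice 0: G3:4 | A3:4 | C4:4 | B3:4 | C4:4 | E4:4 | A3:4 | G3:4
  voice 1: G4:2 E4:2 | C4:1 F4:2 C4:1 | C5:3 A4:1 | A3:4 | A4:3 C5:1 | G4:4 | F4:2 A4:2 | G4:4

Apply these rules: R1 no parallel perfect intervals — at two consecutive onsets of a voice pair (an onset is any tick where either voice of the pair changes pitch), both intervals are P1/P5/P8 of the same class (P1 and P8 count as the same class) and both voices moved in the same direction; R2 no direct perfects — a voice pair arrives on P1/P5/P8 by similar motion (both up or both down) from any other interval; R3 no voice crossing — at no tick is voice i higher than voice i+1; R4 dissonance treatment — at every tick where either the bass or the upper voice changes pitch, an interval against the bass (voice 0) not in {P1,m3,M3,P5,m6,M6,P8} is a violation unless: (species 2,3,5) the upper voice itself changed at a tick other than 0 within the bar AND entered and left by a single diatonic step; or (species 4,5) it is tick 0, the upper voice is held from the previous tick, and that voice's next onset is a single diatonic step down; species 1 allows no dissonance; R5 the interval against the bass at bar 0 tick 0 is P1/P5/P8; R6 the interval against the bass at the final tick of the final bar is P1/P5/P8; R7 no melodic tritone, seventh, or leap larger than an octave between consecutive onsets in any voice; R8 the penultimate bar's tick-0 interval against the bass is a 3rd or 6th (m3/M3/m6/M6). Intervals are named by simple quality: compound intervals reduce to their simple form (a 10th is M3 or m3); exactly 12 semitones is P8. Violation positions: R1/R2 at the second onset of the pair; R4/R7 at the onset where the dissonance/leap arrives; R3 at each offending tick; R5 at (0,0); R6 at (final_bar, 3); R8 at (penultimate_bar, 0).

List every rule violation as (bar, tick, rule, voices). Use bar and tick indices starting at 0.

bar 0: v0=G3 v1=G4 downbeat P8
bar 1: v0=A3 v1=C4 downbeat m3
bar 2: v0=C4 v1=C5 downbeat P8
bar 3: v0=B3 v1=A3 downbeat M2
bar 4: v0=C4 v1=A4 downbeat M6
bar 5: v0=E4 v1=G4 downbeat m3
bar 6: v0=A3 v1=F4 downbeat m6
bar 7: v0=G3 v1=G4 downbeat P8
  -> R2 @ bar 2 tick 0 v(0, 1): A3/C4 m3 -> C4/C5 P8 similar
  -> R3 @ bar 3 tick 0 v(0, 1): B3 above A3
  -> R4 @ bar 3 tick 0 v(0, 1): B3/A3 M2 untreated
  -> R3 @ bar 3 tick 1 v(0, 1): B3 above A3
  -> R3 @ bar 3 tick 2 v(0, 1): B3 above A3
  -> R3 @ bar 3 tick 3 v(0, 1): B3 above A3
  -> R1 @ bar 7 tick 0 v(0, 1): A3/A4 P8 -> G3/G4 P8 similar

(2, 0, R2, (0, 1))
(3, 0, R3, (0, 1))
(3, 0, R4, (0, 1))
(3, 1, R3, (0, 1))
(3, 2, R3, (0, 1))
(3, 3, R3, (0, 1))
(7, 0, R1, (0, 1))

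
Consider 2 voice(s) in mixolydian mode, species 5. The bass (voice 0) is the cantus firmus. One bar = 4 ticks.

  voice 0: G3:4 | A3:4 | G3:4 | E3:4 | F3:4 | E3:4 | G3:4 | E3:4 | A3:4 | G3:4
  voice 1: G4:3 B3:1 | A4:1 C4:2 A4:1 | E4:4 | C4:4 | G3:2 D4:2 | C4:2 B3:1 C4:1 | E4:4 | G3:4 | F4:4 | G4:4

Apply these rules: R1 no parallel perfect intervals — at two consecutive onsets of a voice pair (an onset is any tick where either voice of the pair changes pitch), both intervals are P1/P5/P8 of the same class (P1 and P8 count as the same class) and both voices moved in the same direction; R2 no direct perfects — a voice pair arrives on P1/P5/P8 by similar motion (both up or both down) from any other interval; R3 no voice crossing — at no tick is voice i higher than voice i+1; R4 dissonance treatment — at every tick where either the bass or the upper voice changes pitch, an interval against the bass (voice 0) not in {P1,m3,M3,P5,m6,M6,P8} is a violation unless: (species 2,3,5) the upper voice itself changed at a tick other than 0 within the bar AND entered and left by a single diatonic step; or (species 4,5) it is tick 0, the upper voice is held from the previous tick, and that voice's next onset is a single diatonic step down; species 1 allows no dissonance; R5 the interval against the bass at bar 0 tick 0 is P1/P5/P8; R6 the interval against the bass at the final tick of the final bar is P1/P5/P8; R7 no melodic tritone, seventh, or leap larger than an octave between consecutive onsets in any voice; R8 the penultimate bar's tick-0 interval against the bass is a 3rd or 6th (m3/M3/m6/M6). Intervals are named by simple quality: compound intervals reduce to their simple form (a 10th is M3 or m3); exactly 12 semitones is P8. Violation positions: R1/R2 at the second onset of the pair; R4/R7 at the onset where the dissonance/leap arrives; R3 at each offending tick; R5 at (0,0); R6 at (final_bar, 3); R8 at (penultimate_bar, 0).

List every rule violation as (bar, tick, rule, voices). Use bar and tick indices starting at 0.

(1, 0, R2, (0, 1))
(1, 0, R7, (1,))
(4, 0, R4, (0, 1))
(8, 0, R7, (1,))

bar 0: v0=G3 v1=G4 downbeat P8
bar 1: v0=A3 v1=A4 downbeat P8
bar 2: v0=G3 v1=E4 downbeat M6
bar 3: v0=E3 v1=C4 downbeat m6
bar 4: v0=F3 v1=G3 downbeat M2
bar 5: v0=E3 v1=C4 downbeat m6
bar 6: v0=G3 v1=E4 downbeat M6
bar 7: v0=E3 v1=G3 downbeat m3
bar 8: v0=A3 v1=F4 downbeat m6
bar 9: v0=G3 v1=G4 downbeat P8
  -> R2 @ bar 1 tick 0 v(0, 1): G3/B3 M3 -> A3/A4 P8 similar
  -> R7 @ bar 1 tick 0 v(1,): B3->A4 leap 10st
  -> R4 @ bar 4 tick 0 v(0, 1): F3/G3 M2 untreated
  -> R7 @ bar 8 tick 0 v(1,): G3->F4 leap 10st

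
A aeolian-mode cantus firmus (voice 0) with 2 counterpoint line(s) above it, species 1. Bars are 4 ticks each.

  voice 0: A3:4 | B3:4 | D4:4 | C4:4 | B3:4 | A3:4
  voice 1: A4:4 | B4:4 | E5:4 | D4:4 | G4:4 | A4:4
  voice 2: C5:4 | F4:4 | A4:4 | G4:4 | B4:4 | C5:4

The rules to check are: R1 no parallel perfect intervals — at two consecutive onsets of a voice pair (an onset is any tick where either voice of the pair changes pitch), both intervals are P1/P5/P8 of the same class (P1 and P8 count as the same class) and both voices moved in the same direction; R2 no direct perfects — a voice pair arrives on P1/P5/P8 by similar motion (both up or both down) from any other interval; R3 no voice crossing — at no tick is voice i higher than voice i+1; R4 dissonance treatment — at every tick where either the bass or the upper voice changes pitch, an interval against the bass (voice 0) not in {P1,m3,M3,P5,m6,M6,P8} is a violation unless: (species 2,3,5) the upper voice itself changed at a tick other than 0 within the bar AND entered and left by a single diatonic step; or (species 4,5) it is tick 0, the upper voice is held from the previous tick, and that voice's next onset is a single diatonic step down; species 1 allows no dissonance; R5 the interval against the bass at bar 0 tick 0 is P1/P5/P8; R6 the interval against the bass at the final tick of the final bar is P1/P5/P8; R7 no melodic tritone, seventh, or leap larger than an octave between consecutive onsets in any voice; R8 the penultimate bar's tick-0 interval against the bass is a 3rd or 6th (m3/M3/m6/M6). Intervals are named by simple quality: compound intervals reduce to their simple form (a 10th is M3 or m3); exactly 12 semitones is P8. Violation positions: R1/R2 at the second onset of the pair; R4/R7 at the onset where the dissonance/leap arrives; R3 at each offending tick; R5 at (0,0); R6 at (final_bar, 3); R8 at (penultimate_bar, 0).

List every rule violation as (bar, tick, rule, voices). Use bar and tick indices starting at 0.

(0, 0, R5, (0, 2))
(1, 0, R1, (0, 1))
(1, 0, R3, (1, 2))
(1, 0, R4, (0, 2))
(1, 1, R3, (1, 2))
(1, 2, R3, (1, 2))
(1, 3, R3, (1, 2))
(2, 0, R2, (0, 2))
(2, 0, R2, (1, 2))
(2, 0, R3, (1, 2))
(2, 0, R4, (0, 1))
(2, 1, R3, (1, 2))
(2, 2, R3, (1, 2))
(2, 3, R3, (1, 2))
(3, 0, R1, (0, 2))
(3, 0, R4, (0, 1))
(3, 0, R7, (1,))
(4, 0, R8, (0, 2))
(5, 3, R6, (0, 2))

bar 0: v0=A3 v1=A4 v2=C5 downbeat m3
bar 1: v0=B3 v1=B4 v2=F4 downbeat TT
bar 2: v0=D4 v1=E5 v2=A4 downbeat P5
bar 3: v0=C4 v1=D4 v2=G4 downbeat P5
bar 4: v0=B3 v1=G4 v2=B4 downbeat P8
bar 5: v0=A3 v1=A4 v2=C5 downbeat m3
  -> R5 @ bar 0 tick 0 v(0, 2): opens on m3
  -> R1 @ bar 1 tick 0 v(0, 1): A3/A4 P8 -> B3/B4 P8 similar
  -> R3 @ bar 1 tick 0 v(1, 2): B4 above F4
  -> R4 @ bar 1 tick 0 v(0, 2): B3/F4 TT untreated
  -> R3 @ bar 1 tick 1 v(1, 2): B4 above F4
  -> R3 @ bar 1 tick 2 v(1, 2): B4 above F4
  -> R3 @ bar 1 tick 3 v(1, 2): B4 above F4
  -> R2 @ bar 2 tick 0 v(0, 2): B3/F4 TT -> D4/A4 P5 similar
  -> R2 @ bar 2 tick 0 v(1, 2): B4/F4 TT -> E5/A4 P5 similar
  -> R3 @ bar 2 tick 0 v(1, 2): E5 above A4
  -> R4 @ bar 2 tick 0 v(0, 1): D4/E5 M2 untreated
  -> R3 @ bar 2 tick 1 v(1, 2): E5 above A4
  -> R3 @ bar 2 tick 2 v(1, 2): E5 above A4
  -> R3 @ bar 2 tick 3 v(1, 2): E5 above A4
  -> R1 @ bar 3 tick 0 v(0, 2): D4/A4 P5 -> C4/G4 P5 similar
  -> R4 @ bar 3 tick 0 v(0, 1): C4/D4 M2 untreated
  -> R7 @ bar 3 tick 0 v(1,): E5->D4 leap 14st
  -> R8 @ bar 4 tick 0 v(0, 2): penult P8 not 3rd/6th
  -> R6 @ bar 5 tick 3 v(0, 2): closes on m3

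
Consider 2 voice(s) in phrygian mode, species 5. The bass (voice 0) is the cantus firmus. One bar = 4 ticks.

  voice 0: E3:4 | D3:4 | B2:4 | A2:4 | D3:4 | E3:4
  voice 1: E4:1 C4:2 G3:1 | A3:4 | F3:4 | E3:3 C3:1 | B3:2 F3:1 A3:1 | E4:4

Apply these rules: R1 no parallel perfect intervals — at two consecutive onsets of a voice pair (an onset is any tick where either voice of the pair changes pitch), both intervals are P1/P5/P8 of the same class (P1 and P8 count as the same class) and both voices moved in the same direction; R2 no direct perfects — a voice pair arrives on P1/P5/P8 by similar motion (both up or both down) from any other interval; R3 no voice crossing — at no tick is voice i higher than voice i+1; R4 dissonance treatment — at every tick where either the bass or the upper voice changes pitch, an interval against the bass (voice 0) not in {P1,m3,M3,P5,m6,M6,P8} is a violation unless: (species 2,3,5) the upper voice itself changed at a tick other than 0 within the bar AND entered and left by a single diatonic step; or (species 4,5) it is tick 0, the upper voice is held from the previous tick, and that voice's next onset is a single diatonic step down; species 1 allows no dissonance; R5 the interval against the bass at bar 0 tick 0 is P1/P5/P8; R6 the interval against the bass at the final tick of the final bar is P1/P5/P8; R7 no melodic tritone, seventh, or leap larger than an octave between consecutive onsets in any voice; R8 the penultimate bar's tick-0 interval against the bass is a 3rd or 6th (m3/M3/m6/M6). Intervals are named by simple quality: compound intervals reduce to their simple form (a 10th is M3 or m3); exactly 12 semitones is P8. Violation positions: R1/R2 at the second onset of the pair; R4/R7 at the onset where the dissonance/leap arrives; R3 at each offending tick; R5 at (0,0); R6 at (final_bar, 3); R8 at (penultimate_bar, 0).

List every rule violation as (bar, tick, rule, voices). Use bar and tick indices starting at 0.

bar 0: v0=E3 v1=E4 downbeat P8
bar 1: v0=D3 v1=A3 downbeat P5
bar 2: v0=B2 v1=F3 downbeat TT
bar 3: v0=A2 v1=E3 downbeat P5
bar 4: v0=D3 v1=B3 downbeat M6
bar 5: v0=E3 v1=E4 downbeat P8
  -> R4 @ bar 2 tick 0 v(0, 1): B2/F3 TT untreated
  -> R2 @ bar 3 tick 0 v(0, 1): B2/F3 TT -> A2/E3 P5 similar
  -> R7 @ bar 4 tick 0 v(1,): C3->B3 leap 11st
  -> R7 @ bar 4 tick 2 v(1,): B3->F3 leap 6st
  -> R2 @ bar 5 tick 0 v(0, 1): D3/A3 P5 -> E3/E4 P8 similar

(2, 0, R4, (0, 1))
(3, 0, R2, (0, 1))
(4, 0, R7, (1,))
(4, 2, R7, (1,))
(5, 0, R2, (0, 1))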